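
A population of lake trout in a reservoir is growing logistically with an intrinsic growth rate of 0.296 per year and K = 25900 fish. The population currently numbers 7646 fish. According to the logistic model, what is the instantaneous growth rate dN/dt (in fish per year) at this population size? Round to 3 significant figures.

1600 fish per year

dN/dt = rN(1 − N/K) = 0.296 × 7646 × (1 − 7646/25900).
1 − 7646/25900 = 0.70479; dN/dt = 0.296 × 7646 × 0.70479 = 1595.1.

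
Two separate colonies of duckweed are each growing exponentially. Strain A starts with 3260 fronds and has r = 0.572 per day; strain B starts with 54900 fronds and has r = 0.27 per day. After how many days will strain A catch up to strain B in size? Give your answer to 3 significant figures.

Set 3260·e^(0.572t) = 54900·e^(0.27t).
e^((0.572 − 0.27)t) = 54900/3260 → e^(0.302·t) = 16.84.
0.302·t = ln(16.84) = 2.8238, so t = 2.8238/0.302 = 9.3503.

9.35 days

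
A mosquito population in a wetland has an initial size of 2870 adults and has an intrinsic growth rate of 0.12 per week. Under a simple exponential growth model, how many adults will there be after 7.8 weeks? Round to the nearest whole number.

7318 adults

N(t) = N₀·e^(rt) = 2870 × e^(0.12×7.8) = 2870 × e^0.936.
e^0.936 ≈ 2.5498, so N ≈ 2870 × 2.5498 = 7317.82.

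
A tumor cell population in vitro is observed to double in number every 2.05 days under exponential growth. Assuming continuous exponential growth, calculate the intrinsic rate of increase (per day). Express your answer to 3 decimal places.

0.338 per day

r = ln(2)/t_d = 0.6931/2.05 = 0.33812.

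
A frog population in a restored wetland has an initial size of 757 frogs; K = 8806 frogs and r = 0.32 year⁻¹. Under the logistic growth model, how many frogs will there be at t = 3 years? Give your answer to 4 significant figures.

1736 frogs

A = (K − N₀)/N₀ = (8806 − 757)/757 = 10.633.
N(t) = K/(1 + A·e^(−rt)) = 8806/(1 + 10.633×e^(−0.32×3)).
e^(−0.96) = 0.38289; denominator = 1 + 10.633×0.38289 = 5.0712.
N = 8806/5.0712 = 1736.47.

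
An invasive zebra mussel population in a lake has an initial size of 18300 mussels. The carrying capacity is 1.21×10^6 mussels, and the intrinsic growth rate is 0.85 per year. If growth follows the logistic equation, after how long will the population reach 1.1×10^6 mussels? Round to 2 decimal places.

7.62 years

A = (K − N₀)/N₀ = (1.21×10^6 − 18300)/18300 = 65.12.
Solve 1.21×10^6/(1 + 65.12·e^(−0.85t)) = 1.1×10^6: 1 + 65.12·e^(−0.85t) = 1.1, so e^(−0.85t) = 0.00153562.
−0.85·t = ln(0.00153562) = -6.4788, so t = 6.4788/0.85 = 7.6221.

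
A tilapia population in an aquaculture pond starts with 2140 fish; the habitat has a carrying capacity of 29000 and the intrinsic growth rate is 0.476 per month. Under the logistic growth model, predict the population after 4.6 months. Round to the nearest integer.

A = (K − N₀)/N₀ = (29000 − 2140)/2140 = 12.551.
N(t) = K/(1 + A·e^(−rt)) = 29000/(1 + 12.551×e^(−0.476×4.6)).
e^(−2.19) = 0.11196; denominator = 1 + 12.551×0.11196 = 2.4053.
N = 29000/2.4053 = 12056.8.

12057 fish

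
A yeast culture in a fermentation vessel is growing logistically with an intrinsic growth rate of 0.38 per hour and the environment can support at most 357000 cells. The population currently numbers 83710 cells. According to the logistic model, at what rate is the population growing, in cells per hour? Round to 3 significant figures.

dN/dt = rN(1 − N/K) = 0.38 × 83710 × (1 − 83710/357000).
1 − 83710/357000 = 0.76552; dN/dt = 0.38 × 83710 × 0.76552 = 24351.

24400 cells per hour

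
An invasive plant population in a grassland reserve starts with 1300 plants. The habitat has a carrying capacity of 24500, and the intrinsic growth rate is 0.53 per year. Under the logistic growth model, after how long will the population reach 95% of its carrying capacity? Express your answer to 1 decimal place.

11.0 years

A = (K − N₀)/N₀ = (24500 − 1300)/1300 = 17.846.
Solve 24500/(1 + 17.846·e^(−0.53t)) = 23275: 1 + 17.846·e^(−0.53t) = 1.0526, so e^(−0.53t) = 0.00294918.
−0.53·t = ln(0.00294918) = -5.8262, so t = 5.8262/0.53 = 10.993.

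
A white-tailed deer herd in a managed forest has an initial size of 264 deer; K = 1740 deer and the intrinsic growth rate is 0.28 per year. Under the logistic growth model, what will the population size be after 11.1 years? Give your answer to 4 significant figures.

1392 deer

A = (K − N₀)/N₀ = (1740 − 264)/264 = 5.5909.
N(t) = K/(1 + A·e^(−rt)) = 1740/(1 + 5.5909×e^(−0.28×11.1)).
e^(−3.108) = 0.04469; denominator = 1 + 5.5909×0.04469 = 1.2499.
N = 1740/1.2499 = 1392.16.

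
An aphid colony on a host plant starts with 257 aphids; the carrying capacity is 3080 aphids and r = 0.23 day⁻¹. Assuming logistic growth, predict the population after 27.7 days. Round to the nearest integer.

3023 aphids

A = (K − N₀)/N₀ = (3080 − 257)/257 = 10.984.
N(t) = K/(1 + A·e^(−rt)) = 3080/(1 + 10.984×e^(−0.23×27.7)).
e^(−6.371) = 0.0017104; denominator = 1 + 10.984×0.0017104 = 1.0188.
N = 3080/1.0188 = 3023.2.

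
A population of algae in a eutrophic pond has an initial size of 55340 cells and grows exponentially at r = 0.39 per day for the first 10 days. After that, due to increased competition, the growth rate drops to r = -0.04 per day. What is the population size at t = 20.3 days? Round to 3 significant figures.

1810000 cells

Phase 1: N(10) = 55340·e^(0.39×10) = 55340·e^3.9 = 2.733932×10^6.
Phase 2 runs for 20.3 − 10 = 10.3 days at r = -0.04.
N(20.3) = 2.733932×10^6·e^(-0.04×10.3) = 2.733932×10^6·e^-0.412 = 1.810749×10^6.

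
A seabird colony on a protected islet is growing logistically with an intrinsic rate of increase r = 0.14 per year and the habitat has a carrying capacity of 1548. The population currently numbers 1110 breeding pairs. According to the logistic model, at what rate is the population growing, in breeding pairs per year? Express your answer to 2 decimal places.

dN/dt = rN(1 − N/K) = 0.14 × 1110 × (1 − 1110/1548).
1 − 1110/1548 = 0.28295; dN/dt = 0.14 × 1110 × 0.28295 = 43.97.

43.97 breeding pairs per year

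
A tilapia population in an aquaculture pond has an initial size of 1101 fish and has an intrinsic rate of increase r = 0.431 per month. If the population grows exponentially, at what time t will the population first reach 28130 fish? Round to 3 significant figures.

Set N₀·e^(rt) = 28130: e^(0.431·t) = 28130/1101 = 25.55.
0.431·t = ln(25.55) = 3.2406, so t = 3.2406/0.431 = 7.5188.

7.52 months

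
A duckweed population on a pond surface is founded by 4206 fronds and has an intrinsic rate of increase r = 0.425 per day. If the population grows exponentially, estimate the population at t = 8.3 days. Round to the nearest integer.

143167 fronds

N(t) = N₀·e^(rt) = 4206 × e^(0.425×8.3) = 4206 × e^3.528.
e^3.528 ≈ 34.039, so N ≈ 4206 × 34.039 = 143167.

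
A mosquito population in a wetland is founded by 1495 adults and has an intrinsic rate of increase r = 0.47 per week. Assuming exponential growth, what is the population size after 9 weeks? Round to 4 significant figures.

N(t) = N₀·e^(rt) = 1495 × e^(0.47×9) = 1495 × e^4.23.
e^4.23 ≈ 68.717, so N ≈ 1495 × 68.717 = 102732.

102700 adults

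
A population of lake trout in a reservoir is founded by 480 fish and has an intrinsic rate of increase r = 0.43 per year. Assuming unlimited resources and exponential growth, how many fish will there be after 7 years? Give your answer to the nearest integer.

9738 fish

N(t) = N₀·e^(rt) = 480 × e^(0.43×7) = 480 × e^3.01.
e^3.01 ≈ 20.287, so N ≈ 480 × 20.287 = 9737.95.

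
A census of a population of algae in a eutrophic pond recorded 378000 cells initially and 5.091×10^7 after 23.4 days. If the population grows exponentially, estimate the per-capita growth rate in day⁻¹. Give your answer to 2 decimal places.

From N(t) = N₀·e^(rt): e^(r·23.4) = 5.091×10^7/378000 = 134.68.
r·23.4 = ln(134.68) = 4.9029, so r = 4.9029/23.4 = 0.20953.

0.21 per day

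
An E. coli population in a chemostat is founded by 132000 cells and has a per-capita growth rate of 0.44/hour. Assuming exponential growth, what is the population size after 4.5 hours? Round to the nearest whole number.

N(t) = N₀·e^(rt) = 132000 × e^(0.44×4.5) = 132000 × e^1.98.
e^1.98 ≈ 7.2427, so N ≈ 132000 × 7.2427 = 956042.

956042 cells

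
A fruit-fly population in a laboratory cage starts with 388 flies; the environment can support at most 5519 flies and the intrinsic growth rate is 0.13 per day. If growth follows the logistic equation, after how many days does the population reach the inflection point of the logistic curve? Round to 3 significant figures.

19.9 days

Logistic growth is fastest at N = K/2 = 2759.5.
A = (K − N₀)/N₀ = 13.224. Set K/(1 + A·e^(−rt)) = K/2 → A·e^(−rt) = 1.
e^(−0.13t) = 1/13.224 = 0.0756188, so t = ln(13.224)/0.13 = 2.5821/0.13 = 19.862.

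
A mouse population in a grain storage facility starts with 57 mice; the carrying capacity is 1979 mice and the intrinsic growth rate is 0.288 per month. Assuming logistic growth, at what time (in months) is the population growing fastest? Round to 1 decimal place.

Logistic growth is fastest at N = K/2 = 989.5.
A = (K − N₀)/N₀ = 33.719. Set K/(1 + A·e^(−rt)) = K/2 → A·e^(−rt) = 1.
e^(−0.288t) = 1/33.719 = 0.0296566, so t = ln(33.719)/0.288 = 3.5181/0.288 = 12.216.

12.2 months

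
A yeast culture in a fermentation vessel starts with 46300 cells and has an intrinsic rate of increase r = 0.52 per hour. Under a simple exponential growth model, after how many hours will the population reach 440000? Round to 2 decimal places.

4.33 hours

Set N₀·e^(rt) = 440000: e^(0.52·t) = 440000/46300 = 9.5032.
0.52·t = ln(9.5032) = 2.2516, so t = 2.2516/0.52 = 4.3301.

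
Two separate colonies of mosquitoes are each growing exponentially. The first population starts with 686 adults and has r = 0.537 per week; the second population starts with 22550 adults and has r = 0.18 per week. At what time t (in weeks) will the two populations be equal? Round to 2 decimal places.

Set 686·e^(0.537t) = 22550·e^(0.18t).
e^((0.537 − 0.18)t) = 22550/686 → e^(0.357·t) = 32.872.
0.357·t = ln(32.872) = 3.4926, so t = 3.4926/0.357 = 9.7832.

9.78 weeks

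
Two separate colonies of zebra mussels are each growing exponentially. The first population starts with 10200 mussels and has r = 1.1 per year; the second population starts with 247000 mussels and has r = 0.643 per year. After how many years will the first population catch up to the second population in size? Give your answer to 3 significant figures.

6.97 years

Set 10200·e^(1.1t) = 247000·e^(0.643t).
e^((1.1 − 0.643)t) = 247000/10200 → e^(0.457·t) = 24.216.
0.457·t = ln(24.216) = 3.187, so t = 3.187/0.457 = 6.9737.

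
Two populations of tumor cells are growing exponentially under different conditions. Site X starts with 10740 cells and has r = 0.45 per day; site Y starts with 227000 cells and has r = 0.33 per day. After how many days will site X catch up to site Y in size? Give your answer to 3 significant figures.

Set 10740·e^(0.45t) = 227000·e^(0.33t).
e^((0.45 − 0.33)t) = 227000/10740 → e^(0.12·t) = 21.136.
0.12·t = ln(21.136) = 3.051, so t = 3.051/0.12 = 25.425.

25.4 days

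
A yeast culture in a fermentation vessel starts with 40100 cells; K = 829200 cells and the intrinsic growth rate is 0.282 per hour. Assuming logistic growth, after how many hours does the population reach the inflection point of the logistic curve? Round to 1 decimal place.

10.6 hours

Logistic growth is fastest at N = K/2 = 414600.
A = (K − N₀)/N₀ = 19.678. Set K/(1 + A·e^(−rt)) = K/2 → A·e^(−rt) = 1.
e^(−0.282t) = 1/19.678 = 0.0508174, so t = ln(19.678)/0.282 = 2.9795/0.282 = 10.566.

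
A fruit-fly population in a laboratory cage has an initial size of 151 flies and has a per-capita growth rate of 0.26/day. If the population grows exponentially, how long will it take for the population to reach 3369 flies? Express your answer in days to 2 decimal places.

Set N₀·e^(rt) = 3369: e^(0.26·t) = 3369/151 = 22.311.
0.26·t = ln(22.311) = 3.1051, so t = 3.1051/0.26 = 11.943.

11.94 days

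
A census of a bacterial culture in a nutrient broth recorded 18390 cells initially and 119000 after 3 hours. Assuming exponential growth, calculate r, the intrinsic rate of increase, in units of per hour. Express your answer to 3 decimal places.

0.622 per hour

From N(t) = N₀·e^(rt): e^(r·3) = 119000/18390 = 6.4709.
r·3 = ln(6.4709) = 1.8673, so r = 1.8673/3 = 0.62244.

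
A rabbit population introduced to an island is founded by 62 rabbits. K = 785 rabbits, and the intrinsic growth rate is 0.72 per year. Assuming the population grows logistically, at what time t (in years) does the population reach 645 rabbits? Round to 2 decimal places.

5.53 years

A = (K − N₀)/N₀ = (785 − 62)/62 = 11.661.
Solve 785/(1 + 11.661·e^(−0.72t)) = 645: 1 + 11.661·e^(−0.72t) = 1.2171, so e^(−0.72t) = 0.0186132.
−0.72·t = ln(0.0186132) = -3.9839, so t = 3.9839/0.72 = 5.5332.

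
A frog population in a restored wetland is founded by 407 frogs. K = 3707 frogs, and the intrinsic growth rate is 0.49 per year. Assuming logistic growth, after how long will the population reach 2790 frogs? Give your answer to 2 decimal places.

A = (K − N₀)/N₀ = (3707 − 407)/407 = 8.1081.
Solve 3707/(1 + 8.1081·e^(−0.49t)) = 2790: 1 + 8.1081·e^(−0.49t) = 1.3287, so e^(−0.49t) = 0.0405364.
−0.49·t = ln(0.0405364) = -3.2056, so t = 3.2056/0.49 = 6.5419.

6.54 years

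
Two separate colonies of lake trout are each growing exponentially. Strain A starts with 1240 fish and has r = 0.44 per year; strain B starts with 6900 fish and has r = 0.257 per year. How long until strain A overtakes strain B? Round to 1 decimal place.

9.4 years

Set 1240·e^(0.44t) = 6900·e^(0.257t).
e^((0.44 − 0.257)t) = 6900/1240 → e^(0.183·t) = 5.5645.
0.183·t = ln(5.5645) = 1.7164, so t = 1.7164/0.183 = 9.3793.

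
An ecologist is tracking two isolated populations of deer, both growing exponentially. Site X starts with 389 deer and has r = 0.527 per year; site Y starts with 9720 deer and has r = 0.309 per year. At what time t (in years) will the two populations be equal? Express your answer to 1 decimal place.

Set 389·e^(0.527t) = 9720·e^(0.309t).
e^((0.527 − 0.309)t) = 9720/389 → e^(0.218·t) = 24.987.
0.218·t = ln(24.987) = 3.2184, so t = 3.2184/0.218 = 14.763.

14.8 years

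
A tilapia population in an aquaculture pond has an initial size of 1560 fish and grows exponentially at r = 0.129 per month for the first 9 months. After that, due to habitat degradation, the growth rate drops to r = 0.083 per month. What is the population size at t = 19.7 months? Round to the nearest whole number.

Phase 1: N(9) = 1560·e^(0.129×9) = 1560·e^1.161 = 4981.27.
Phase 2 runs for 19.7 − 9 = 10.7 months at r = 0.083.
N(19.7) = 4981.27·e^(0.083×10.7) = 4981.27·e^0.8881 = 12107.

12107 fish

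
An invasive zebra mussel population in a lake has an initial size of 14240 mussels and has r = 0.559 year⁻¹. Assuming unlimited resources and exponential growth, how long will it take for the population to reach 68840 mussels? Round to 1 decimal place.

2.8 years

Set N₀·e^(rt) = 68840: e^(0.559·t) = 68840/14240 = 4.8343.
0.559·t = ln(4.8343) = 1.5757, so t = 1.5757/0.559 = 2.8188.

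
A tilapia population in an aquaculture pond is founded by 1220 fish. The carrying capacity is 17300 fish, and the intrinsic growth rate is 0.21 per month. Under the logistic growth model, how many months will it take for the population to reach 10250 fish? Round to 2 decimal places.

14.06 months

A = (K − N₀)/N₀ = (17300 − 1220)/1220 = 13.18.
Solve 17300/(1 + 13.18·e^(−0.21t)) = 10250: 1 + 13.18·e^(−0.21t) = 1.6878, so e^(−0.21t) = 0.0521842.
−0.21·t = ln(0.0521842) = -2.953, so t = 2.953/0.21 = 14.062.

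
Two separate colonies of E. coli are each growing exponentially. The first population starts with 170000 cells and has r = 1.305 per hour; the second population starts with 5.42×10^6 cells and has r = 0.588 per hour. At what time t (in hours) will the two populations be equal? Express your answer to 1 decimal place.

Set 170000·e^(1.305t) = 5.42×10^6·e^(0.588t).
e^((1.305 − 0.588)t) = 5.42×10^6/170000 → e^(0.717·t) = 31.882.
0.717·t = ln(31.882) = 3.4621, so t = 3.4621/0.717 = 4.8285.

4.8 hours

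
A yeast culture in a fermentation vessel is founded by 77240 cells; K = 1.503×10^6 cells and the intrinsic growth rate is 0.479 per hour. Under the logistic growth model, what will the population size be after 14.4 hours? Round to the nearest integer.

1475486 cells

A = (K − N₀)/N₀ = (1.503×10^6 − 77240)/77240 = 18.459.
N(t) = K/(1 + A·e^(−rt)) = 1.503×10^6/(1 + 18.459×e^(−0.479×14.4)).
e^(−6.898) = 0.0010102; denominator = 1 + 18.459×0.0010102 = 1.0186.
N = 1.503×10^6/1.0186 = 1.475486×10^6.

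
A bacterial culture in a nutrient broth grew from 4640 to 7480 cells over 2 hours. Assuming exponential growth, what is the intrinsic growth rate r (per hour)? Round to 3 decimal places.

0.239 per hour

From N(t) = N₀·e^(rt): e^(r·2) = 7480/4640 = 1.6121.
r·2 = ln(1.6121) = 0.47752, so r = 0.47752/2 = 0.23876.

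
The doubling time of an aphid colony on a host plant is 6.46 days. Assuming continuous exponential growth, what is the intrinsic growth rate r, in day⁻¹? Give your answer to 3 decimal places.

0.107 per day

r = ln(2)/t_d = 0.6931/6.46 = 0.1073.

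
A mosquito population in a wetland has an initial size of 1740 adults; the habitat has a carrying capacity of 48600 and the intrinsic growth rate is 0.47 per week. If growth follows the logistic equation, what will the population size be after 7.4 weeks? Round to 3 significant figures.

A = (K − N₀)/N₀ = (48600 − 1740)/1740 = 26.931.
N(t) = K/(1 + A·e^(−rt)) = 48600/(1 + 26.931×e^(−0.47×7.4)).
e^(−3.478) = 0.030869; denominator = 1 + 26.931×0.030869 = 1.8313.
N = 48600/1.8313 = 26538.

26500 adults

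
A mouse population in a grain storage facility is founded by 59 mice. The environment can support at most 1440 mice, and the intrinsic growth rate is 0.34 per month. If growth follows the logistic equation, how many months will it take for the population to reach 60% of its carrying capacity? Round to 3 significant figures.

A = (K − N₀)/N₀ = (1440 − 59)/59 = 23.407.
Solve 1440/(1 + 23.407·e^(−0.34t)) = 864: 1 + 23.407·e^(−0.34t) = 1.6667, so e^(−0.34t) = 0.0284818.
−0.34·t = ln(0.0284818) = -3.5585, so t = 3.5585/0.34 = 10.466.

10.5 months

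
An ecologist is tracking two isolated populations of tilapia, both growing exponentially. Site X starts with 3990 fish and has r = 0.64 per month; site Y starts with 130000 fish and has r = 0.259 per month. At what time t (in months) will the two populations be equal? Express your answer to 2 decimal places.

9.14 months

Set 3990·e^(0.64t) = 130000·e^(0.259t).
e^((0.64 − 0.259)t) = 130000/3990 → e^(0.381·t) = 32.581.
0.381·t = ln(32.581) = 3.4837, so t = 3.4837/0.381 = 9.1437.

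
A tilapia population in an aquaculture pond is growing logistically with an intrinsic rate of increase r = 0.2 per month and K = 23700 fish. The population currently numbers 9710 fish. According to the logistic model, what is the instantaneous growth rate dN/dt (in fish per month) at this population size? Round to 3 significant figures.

1150 fish per month

dN/dt = rN(1 − N/K) = 0.2 × 9710 × (1 − 9710/23700).
1 − 9710/23700 = 0.5903; dN/dt = 0.2 × 9710 × 0.5903 = 1146.4.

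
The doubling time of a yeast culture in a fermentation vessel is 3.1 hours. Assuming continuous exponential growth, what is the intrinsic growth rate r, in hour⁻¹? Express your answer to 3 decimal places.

r = ln(2)/t_d = 0.6931/3.1 = 0.2236.

0.224 per hour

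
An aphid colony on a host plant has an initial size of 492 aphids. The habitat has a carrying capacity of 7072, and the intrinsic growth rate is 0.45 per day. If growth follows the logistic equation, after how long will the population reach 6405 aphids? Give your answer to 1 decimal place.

10.8 days

A = (K − N₀)/N₀ = (7072 − 492)/492 = 13.374.
Solve 7072/(1 + 13.374·e^(−0.45t)) = 6405: 1 + 13.374·e^(−0.45t) = 1.1041, so e^(−0.45t) = 0.00778656.
−0.45·t = ln(0.00778656) = -4.8554, so t = 4.8554/0.45 = 10.79.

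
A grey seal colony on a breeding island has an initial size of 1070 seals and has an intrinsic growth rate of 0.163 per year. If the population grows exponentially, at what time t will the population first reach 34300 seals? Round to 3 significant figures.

Set N₀·e^(rt) = 34300: e^(0.163·t) = 34300/1070 = 32.056.
0.163·t = ln(32.056) = 3.4675, so t = 3.4675/0.163 = 21.273.

21.3 years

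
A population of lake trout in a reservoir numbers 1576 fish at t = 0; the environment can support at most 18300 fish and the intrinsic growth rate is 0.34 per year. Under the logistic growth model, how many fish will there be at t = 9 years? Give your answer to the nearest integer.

A = (K − N₀)/N₀ = (18300 − 1576)/1576 = 10.612.
N(t) = K/(1 + A·e^(−rt)) = 18300/(1 + 10.612×e^(−0.34×9)).
e^(−3.06) = 0.046888; denominator = 1 + 10.612×0.046888 = 1.4976.
N = 18300/1.4976 = 12219.9.

12220 fish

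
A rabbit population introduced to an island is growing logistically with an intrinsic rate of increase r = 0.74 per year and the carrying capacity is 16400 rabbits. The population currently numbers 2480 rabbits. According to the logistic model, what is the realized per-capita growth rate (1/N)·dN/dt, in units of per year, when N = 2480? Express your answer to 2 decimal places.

(1/N)·dN/dt = r(1 − N/K) = 0.74 × (1 − 2480/16400).
= 0.74 × 0.84878 = 0.6281.

0.63 per year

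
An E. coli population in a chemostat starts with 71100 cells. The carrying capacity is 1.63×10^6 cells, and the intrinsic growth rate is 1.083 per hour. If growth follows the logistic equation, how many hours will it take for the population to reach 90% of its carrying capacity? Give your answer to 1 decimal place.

4.9 hours

A = (K − N₀)/N₀ = (1.63×10^6 − 71100)/71100 = 21.925.
Solve 1.63×10^6/(1 + 21.925·e^(−1.083t)) = 1.467×10^6: 1 + 21.925·e^(−1.083t) = 1.1111, so e^(−1.083t) = 0.00506768.
−1.083·t = ln(0.00506768) = -5.2849, so t = 5.2849/1.083 = 4.8798.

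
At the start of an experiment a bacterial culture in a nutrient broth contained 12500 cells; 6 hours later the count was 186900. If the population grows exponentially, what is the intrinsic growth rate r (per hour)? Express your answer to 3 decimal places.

From N(t) = N₀·e^(rt): e^(r·6) = 186900/12500 = 14.952.
r·6 = ln(14.952) = 2.7048, so r = 2.7048/6 = 0.45081.

0.451 per hour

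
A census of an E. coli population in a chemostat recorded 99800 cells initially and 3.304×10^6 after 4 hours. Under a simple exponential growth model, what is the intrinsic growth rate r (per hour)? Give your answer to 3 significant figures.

From N(t) = N₀·e^(rt): e^(r·4) = 3.304×10^6/99800 = 33.106.
r·4 = ln(33.106) = 3.4997, so r = 3.4997/4 = 0.87493.

0.875 per hour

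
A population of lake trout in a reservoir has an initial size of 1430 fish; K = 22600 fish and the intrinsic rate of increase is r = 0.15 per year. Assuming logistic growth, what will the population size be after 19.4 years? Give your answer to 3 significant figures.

12500 fish

A = (K − N₀)/N₀ = (22600 − 1430)/1430 = 14.804.
N(t) = K/(1 + A·e^(−rt)) = 22600/(1 + 14.804×e^(−0.15×19.4)).
e^(−2.91) = 0.054476; denominator = 1 + 14.804×0.054476 = 1.8065.
N = 22600/1.8065 = 12510.6.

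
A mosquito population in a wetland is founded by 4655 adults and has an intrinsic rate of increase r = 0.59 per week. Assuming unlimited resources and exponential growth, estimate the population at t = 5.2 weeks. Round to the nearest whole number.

N(t) = N₀·e^(rt) = 4655 × e^(0.59×5.2) = 4655 × e^3.068.
e^3.068 ≈ 21.499, so N ≈ 4655 × 21.499 = 100077.

100077 adults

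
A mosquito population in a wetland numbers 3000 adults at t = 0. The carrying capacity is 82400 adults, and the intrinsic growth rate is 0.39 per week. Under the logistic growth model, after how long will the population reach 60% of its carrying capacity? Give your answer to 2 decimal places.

9.44 weeks

A = (K − N₀)/N₀ = (82400 − 3000)/3000 = 26.467.
Solve 82400/(1 + 26.467·e^(−0.39t)) = 49440: 1 + 26.467·e^(−0.39t) = 1.6667, so e^(−0.39t) = 0.0251889.
−0.39·t = ln(0.0251889) = -3.6814, so t = 3.6814/0.39 = 9.4394.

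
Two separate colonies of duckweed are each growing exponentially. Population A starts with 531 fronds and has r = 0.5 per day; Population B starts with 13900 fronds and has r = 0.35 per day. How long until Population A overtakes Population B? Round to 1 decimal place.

Set 531·e^(0.5t) = 13900·e^(0.35t).
e^((0.5 − 0.35)t) = 13900/531 → e^(0.15·t) = 26.177.
0.15·t = ln(26.177) = 3.2649, so t = 3.2649/0.15 = 21.766.

21.8 days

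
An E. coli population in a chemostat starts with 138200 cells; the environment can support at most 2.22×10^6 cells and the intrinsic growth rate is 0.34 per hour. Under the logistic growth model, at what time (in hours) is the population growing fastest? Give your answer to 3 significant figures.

Logistic growth is fastest at N = K/2 = 1.11×10^6.
A = (K − N₀)/N₀ = 15.064. Set K/(1 + A·e^(−rt)) = K/2 → A·e^(−rt) = 1.
e^(−0.34t) = 1/15.064 = 0.0663849, so t = ln(15.064)/0.34 = 2.7123/0.34 = 7.9773.

7.98 hours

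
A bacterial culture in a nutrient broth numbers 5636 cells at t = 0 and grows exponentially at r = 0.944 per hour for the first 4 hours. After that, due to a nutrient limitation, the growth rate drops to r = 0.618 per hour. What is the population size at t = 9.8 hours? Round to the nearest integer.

Phase 1: N(4) = 5636·e^(0.944×4) = 5636·e^3.776 = 245961.
Phase 2 runs for 9.8 − 4 = 5.8 hours at r = 0.618.
N(9.8) = 245961·e^(0.618×5.8) = 245961·e^3.584 = 8.862415×10^6.

8862415 cells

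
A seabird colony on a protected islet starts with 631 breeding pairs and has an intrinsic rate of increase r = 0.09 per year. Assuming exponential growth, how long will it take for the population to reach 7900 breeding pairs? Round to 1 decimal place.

28.1 years

Set N₀·e^(rt) = 7900: e^(0.09·t) = 7900/631 = 12.52.
0.09·t = ln(12.52) = 2.5273, so t = 2.5273/0.09 = 28.081.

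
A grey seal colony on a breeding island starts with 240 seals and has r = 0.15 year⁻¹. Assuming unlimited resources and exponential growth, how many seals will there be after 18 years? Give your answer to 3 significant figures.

3570 seals

N(t) = N₀·e^(rt) = 240 × e^(0.15×18) = 240 × e^2.7.
e^2.7 ≈ 14.88, so N ≈ 240 × 14.88 = 3571.14.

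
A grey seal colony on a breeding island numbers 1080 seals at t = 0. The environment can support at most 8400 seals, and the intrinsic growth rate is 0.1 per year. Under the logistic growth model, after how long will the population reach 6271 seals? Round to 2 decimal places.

29.94 years

A = (K − N₀)/N₀ = (8400 − 1080)/1080 = 6.7778.
Solve 8400/(1 + 6.7778·e^(−0.1t)) = 6271: 1 + 6.7778·e^(−0.1t) = 1.3395, so e^(−0.1t) = 0.0500901.
−0.1·t = ln(0.0500901) = -2.9939, so t = 2.9939/0.1 = 29.939.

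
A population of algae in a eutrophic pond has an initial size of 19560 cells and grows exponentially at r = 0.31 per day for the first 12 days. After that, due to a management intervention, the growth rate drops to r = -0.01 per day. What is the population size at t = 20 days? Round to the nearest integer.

Phase 1: N(12) = 19560·e^(0.31×12) = 19560·e^3.72 = 807132.
Phase 2 runs for 20 − 12 = 8 days at r = -0.01.
N(20) = 807132·e^(-0.01×8) = 807132·e^-0.08 = 745076.

745076 cells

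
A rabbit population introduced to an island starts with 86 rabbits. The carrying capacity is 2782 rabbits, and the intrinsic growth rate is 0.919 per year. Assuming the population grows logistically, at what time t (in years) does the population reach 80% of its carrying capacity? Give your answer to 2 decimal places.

A = (K − N₀)/N₀ = (2782 − 86)/86 = 31.349.
Solve 2782/(1 + 31.349·e^(−0.919t)) = 2225.6: 1 + 31.349·e^(−0.919t) = 1.25, so e^(−0.919t) = 0.00797478.
−0.919·t = ln(0.00797478) = -4.8315, so t = 4.8315/0.919 = 5.2573.

5.26 years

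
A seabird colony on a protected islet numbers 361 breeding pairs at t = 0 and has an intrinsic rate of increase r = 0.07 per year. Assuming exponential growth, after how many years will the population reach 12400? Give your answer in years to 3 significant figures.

Set N₀·e^(rt) = 12400: e^(0.07·t) = 12400/361 = 34.349.
0.07·t = ln(34.349) = 3.5366, so t = 3.5366/0.07 = 50.522.

50.5 years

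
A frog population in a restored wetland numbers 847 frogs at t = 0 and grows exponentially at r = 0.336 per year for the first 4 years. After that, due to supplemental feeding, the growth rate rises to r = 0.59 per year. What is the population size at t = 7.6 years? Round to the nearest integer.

Phase 1: N(4) = 847·e^(0.336×4) = 847·e^1.344 = 3247.69.
Phase 2 runs for 7.6 − 4 = 3.6 years at r = 0.59.
N(7.6) = 3247.69·e^(0.59×3.6) = 3247.69·e^2.124 = 27165.4.

27165 frogs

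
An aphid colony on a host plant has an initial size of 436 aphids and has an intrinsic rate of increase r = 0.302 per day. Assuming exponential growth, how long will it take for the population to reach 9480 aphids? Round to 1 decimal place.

10.2 days

Set N₀·e^(rt) = 9480: e^(0.302·t) = 9480/436 = 21.743.
0.302·t = ln(21.743) = 3.0793, so t = 3.0793/0.302 = 10.196.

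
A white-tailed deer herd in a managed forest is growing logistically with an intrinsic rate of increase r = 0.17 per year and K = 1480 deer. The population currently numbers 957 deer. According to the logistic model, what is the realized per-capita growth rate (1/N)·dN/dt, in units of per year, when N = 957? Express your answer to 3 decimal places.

(1/N)·dN/dt = r(1 − N/K) = 0.17 × (1 − 957/1480).
= 0.17 × 0.35338 = 0.060074.

0.060 per year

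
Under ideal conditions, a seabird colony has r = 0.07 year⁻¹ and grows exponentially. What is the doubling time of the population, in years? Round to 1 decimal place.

Doubling time t_d = ln(2)/r = 0.6931/0.07 = 9.9021.

9.9 years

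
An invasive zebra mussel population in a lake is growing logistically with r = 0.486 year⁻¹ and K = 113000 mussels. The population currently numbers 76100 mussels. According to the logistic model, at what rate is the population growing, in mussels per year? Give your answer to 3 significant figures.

12100 mussels per year

dN/dt = rN(1 − N/K) = 0.486 × 76100 × (1 − 76100/113000).
1 − 76100/113000 = 0.32655; dN/dt = 0.486 × 76100 × 0.32655 = 12077.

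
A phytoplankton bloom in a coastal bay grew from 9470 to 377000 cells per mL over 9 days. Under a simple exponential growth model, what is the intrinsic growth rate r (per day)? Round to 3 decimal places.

0.409 per day

From N(t) = N₀·e^(rt): e^(r·9) = 377000/9470 = 39.81.
r·9 = ln(39.81) = 3.6841, so r = 3.6841/9 = 0.40935.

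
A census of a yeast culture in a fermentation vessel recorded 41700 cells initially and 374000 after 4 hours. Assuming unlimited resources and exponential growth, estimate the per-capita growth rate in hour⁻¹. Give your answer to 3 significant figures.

From N(t) = N₀·e^(rt): e^(r·4) = 374000/41700 = 8.9688.
r·4 = ln(8.9688) = 2.1938, so r = 2.1938/4 = 0.54844.

0.548 per hour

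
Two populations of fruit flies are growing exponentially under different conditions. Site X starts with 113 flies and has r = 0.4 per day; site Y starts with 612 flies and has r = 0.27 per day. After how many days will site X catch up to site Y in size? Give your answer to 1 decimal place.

Set 113·e^(0.4t) = 612·e^(0.27t).
e^((0.4 − 0.27)t) = 612/113 → e^(0.13·t) = 5.4159.
0.13·t = ln(5.4159) = 1.6893, so t = 1.6893/0.13 = 12.995.

13.0 days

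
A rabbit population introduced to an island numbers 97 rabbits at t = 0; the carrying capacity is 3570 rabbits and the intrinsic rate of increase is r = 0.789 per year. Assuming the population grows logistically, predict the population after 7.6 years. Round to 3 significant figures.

A = (K − N₀)/N₀ = (3570 − 97)/97 = 35.804.
N(t) = K/(1 + A·e^(−rt)) = 3570/(1 + 35.804×e^(−0.789×7.6)).
e^(−5.996) = 0.0024877; denominator = 1 + 35.804×0.0024877 = 1.0891.
N = 3570/1.0891 = 3278.03.

3280 rabbits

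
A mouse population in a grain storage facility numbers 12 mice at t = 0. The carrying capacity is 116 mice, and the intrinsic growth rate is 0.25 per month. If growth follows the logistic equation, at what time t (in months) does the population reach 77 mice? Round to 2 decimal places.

11.36 months

A = (K − N₀)/N₀ = (116 − 12)/12 = 8.6667.
Solve 116/(1 + 8.6667·e^(−0.25t)) = 77: 1 + 8.6667·e^(−0.25t) = 1.5065, so e^(−0.25t) = 0.0584416.
−0.25·t = ln(0.0584416) = -2.8397, so t = 2.8397/0.25 = 11.359.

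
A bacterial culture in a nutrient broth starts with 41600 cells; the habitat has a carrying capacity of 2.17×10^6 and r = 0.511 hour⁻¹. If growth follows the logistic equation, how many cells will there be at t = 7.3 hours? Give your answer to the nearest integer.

A = (K − N₀)/N₀ = (2.17×10^6 − 41600)/41600 = 51.163.
N(t) = K/(1 + A·e^(−rt)) = 2.17×10^6/(1 + 51.163×e^(−0.511×7.3)).
e^(−3.73) = 0.023986; denominator = 1 + 51.163×0.023986 = 2.2272.
N = 2.17×10^6/2.2272 = 974323.

974323 cells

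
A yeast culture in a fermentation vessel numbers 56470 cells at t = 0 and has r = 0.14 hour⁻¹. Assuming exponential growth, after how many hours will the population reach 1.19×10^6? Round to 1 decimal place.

21.8 hours

Set N₀·e^(rt) = 1.19×10^6: e^(0.14·t) = 1.19×10^6/56470 = 21.073.
0.14·t = ln(21.073) = 3.048, so t = 3.048/0.14 = 21.771.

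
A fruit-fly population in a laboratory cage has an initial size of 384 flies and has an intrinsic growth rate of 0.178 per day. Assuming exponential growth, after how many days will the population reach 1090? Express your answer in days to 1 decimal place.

Set N₀·e^(rt) = 1090: e^(0.178·t) = 1090/384 = 2.8385.
0.178·t = ln(2.8385) = 1.0433, so t = 1.0433/0.178 = 5.8612.

5.9 days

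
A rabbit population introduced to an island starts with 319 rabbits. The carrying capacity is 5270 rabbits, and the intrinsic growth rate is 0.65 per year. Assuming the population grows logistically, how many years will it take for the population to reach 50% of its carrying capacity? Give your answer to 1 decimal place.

A = (K − N₀)/N₀ = (5270 − 319)/319 = 15.52.
Solve 5270/(1 + 15.52·e^(−0.65t)) = 2635: 1 + 15.52·e^(−0.65t) = 2, so e^(−0.65t) = 0.0644314.
−0.65·t = ln(0.0644314) = -2.7422, so t = 2.7422/0.65 = 4.2187.

4.2 years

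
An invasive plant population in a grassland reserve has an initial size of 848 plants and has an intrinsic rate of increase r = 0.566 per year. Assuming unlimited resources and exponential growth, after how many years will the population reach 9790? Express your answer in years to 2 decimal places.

4.32 years

Set N₀·e^(rt) = 9790: e^(0.566·t) = 9790/848 = 11.545.
0.566·t = ln(11.545) = 2.4462, so t = 2.4462/0.566 = 4.322.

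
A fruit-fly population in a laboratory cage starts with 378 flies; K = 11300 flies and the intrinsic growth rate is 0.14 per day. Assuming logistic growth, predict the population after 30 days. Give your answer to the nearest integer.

7884 flies

A = (K − N₀)/N₀ = (11300 − 378)/378 = 28.894.
N(t) = K/(1 + A·e^(−rt)) = 11300/(1 + 28.894×e^(−0.14×30)).
e^(−4.2) = 0.014996; denominator = 1 + 28.894×0.014996 = 1.4333.
N = 11300/1.4333 = 7883.99.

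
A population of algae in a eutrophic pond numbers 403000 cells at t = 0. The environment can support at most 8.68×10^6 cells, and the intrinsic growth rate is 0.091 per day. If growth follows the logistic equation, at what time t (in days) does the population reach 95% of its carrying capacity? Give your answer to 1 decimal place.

A = (K − N₀)/N₀ = (8.68×10^6 − 403000)/403000 = 20.538.
Solve 8.68×10^6/(1 + 20.538·e^(−0.091t)) = 8.246×10^6: 1 + 20.538·e^(−0.091t) = 1.0526, so e^(−0.091t) = 0.00256259.
−0.091·t = ln(0.00256259) = -5.9667, so t = 5.9667/0.091 = 65.569.

65.6 days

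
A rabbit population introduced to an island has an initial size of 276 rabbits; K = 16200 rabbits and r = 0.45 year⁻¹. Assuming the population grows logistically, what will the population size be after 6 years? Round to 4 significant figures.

A = (K − N₀)/N₀ = (16200 − 276)/276 = 57.696.
N(t) = K/(1 + A·e^(−rt)) = 16200/(1 + 57.696×e^(−0.45×6)).
e^(−2.7) = 0.067206; denominator = 1 + 57.696×0.067206 = 4.8775.
N = 16200/4.8775 = 3321.4.

3321 rabbits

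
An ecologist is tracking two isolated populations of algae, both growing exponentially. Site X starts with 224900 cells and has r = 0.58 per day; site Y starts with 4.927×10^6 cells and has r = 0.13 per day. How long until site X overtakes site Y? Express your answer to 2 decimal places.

6.86 days

Set 224900·e^(0.58t) = 4.927×10^6·e^(0.13t).
e^((0.58 − 0.13)t) = 4.927×10^6/224900 → e^(0.45·t) = 21.908.
0.45·t = ln(21.908) = 3.0868, so t = 3.0868/0.45 = 6.8596.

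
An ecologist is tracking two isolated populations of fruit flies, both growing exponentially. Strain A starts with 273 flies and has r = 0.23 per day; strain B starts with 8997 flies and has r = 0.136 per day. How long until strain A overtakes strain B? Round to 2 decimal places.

37.18 days

Set 273·e^(0.23t) = 8997·e^(0.136t).
e^((0.23 − 0.136)t) = 8997/273 → e^(0.094·t) = 32.956.
0.094·t = ln(32.956) = 3.4952, so t = 3.4952/0.094 = 37.183.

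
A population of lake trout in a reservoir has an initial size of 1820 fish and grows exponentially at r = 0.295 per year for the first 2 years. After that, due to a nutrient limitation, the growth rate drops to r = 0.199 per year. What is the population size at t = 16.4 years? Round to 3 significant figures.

Phase 1: N(2) = 1820·e^(0.295×2) = 1820·e^0.59 = 3283.26.
Phase 2 runs for 16.4 − 2 = 14.4 years at r = 0.199.
N(16.4) = 3283.26·e^(0.199×14.4) = 3283.26·e^2.866 = 57652.7.

57700 fish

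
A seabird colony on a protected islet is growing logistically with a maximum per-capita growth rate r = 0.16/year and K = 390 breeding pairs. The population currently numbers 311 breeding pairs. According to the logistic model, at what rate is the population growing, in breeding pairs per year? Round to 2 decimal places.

dN/dt = rN(1 − N/K) = 0.16 × 311 × (1 − 311/390).
1 − 311/390 = 0.20256; dN/dt = 0.16 × 311 × 0.20256 = 10.08.

10.08 breeding pairs per year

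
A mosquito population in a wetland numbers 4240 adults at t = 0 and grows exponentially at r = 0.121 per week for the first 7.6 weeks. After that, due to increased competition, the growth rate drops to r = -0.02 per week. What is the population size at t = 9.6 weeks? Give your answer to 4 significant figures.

Phase 1: N(7.6) = 4240·e^(0.121×7.6) = 4240·e^0.9196 = 10635.1.
Phase 2 runs for 9.6 − 7.6 = 2 weeks at r = -0.02.
N(9.6) = 10635.1·e^(-0.02×2) = 10635.1·e^-0.04 = 10218.1.

10220 adults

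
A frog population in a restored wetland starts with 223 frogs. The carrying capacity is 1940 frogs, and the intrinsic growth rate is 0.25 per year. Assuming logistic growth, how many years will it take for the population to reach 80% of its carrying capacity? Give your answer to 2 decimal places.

A = (K − N₀)/N₀ = (1940 − 223)/223 = 7.6996.
Solve 1940/(1 + 7.6996·e^(−0.25t)) = 1552: 1 + 7.6996·e^(−0.25t) = 1.25, so e^(−0.25t) = 0.0324694.
−0.25·t = ln(0.0324694) = -3.4275, so t = 3.4275/0.25 = 13.71.

13.71 years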